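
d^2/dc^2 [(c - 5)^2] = 2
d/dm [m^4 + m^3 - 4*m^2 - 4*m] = 4*m^3 + 3*m^2 - 8*m - 4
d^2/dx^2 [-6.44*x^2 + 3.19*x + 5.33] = -12.8800000000000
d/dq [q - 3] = 1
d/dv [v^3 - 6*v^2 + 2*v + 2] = 3*v^2 - 12*v + 2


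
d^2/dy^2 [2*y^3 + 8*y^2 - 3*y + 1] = 12*y + 16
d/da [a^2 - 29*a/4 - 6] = 2*a - 29/4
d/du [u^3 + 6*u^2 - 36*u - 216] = 3*u^2 + 12*u - 36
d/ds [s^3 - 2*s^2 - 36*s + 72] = 3*s^2 - 4*s - 36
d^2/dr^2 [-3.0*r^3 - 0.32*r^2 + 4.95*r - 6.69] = -18.0*r - 0.64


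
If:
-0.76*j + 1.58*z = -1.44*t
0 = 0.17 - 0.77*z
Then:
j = 1.89473684210526*t + 0.458988380041012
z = 0.22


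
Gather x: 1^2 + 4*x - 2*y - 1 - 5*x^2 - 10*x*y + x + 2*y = -5*x^2 + x*(5 - 10*y)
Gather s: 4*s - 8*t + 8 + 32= 4*s - 8*t + 40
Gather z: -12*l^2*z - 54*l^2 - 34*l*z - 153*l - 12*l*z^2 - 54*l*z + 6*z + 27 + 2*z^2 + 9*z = -54*l^2 - 153*l + z^2*(2 - 12*l) + z*(-12*l^2 - 88*l + 15) + 27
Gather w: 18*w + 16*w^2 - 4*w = 16*w^2 + 14*w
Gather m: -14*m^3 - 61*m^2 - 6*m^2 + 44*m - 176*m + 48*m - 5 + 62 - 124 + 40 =-14*m^3 - 67*m^2 - 84*m - 27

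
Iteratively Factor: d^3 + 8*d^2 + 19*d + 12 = (d + 1)*(d^2 + 7*d + 12) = (d + 1)*(d + 3)*(d + 4)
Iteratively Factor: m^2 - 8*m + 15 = (m - 3)*(m - 5)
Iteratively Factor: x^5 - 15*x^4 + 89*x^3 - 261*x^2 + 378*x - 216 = (x - 3)*(x^4 - 12*x^3 + 53*x^2 - 102*x + 72) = (x - 3)^2*(x^3 - 9*x^2 + 26*x - 24) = (x - 3)^3*(x^2 - 6*x + 8) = (x - 4)*(x - 3)^3*(x - 2)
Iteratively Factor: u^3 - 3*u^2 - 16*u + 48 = (u - 4)*(u^2 + u - 12) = (u - 4)*(u + 4)*(u - 3)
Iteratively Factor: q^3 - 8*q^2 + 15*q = (q - 3)*(q^2 - 5*q) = q*(q - 3)*(q - 5)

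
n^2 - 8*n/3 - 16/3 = (n - 4)*(n + 4/3)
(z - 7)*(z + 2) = z^2 - 5*z - 14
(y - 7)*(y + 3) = y^2 - 4*y - 21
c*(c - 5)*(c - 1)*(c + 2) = c^4 - 4*c^3 - 7*c^2 + 10*c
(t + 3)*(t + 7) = t^2 + 10*t + 21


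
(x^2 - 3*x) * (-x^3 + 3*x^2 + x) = -x^5 + 6*x^4 - 8*x^3 - 3*x^2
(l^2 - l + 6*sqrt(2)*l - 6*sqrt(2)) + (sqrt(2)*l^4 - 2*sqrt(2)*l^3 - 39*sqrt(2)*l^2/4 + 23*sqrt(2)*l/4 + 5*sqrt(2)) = sqrt(2)*l^4 - 2*sqrt(2)*l^3 - 39*sqrt(2)*l^2/4 + l^2 - l + 47*sqrt(2)*l/4 - sqrt(2)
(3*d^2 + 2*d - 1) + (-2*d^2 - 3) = d^2 + 2*d - 4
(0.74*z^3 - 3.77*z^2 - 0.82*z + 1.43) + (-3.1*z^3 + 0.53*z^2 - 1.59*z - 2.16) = -2.36*z^3 - 3.24*z^2 - 2.41*z - 0.73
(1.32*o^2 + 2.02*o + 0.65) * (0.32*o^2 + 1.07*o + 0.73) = 0.4224*o^4 + 2.0588*o^3 + 3.333*o^2 + 2.1701*o + 0.4745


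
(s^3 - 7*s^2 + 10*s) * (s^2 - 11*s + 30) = s^5 - 18*s^4 + 117*s^3 - 320*s^2 + 300*s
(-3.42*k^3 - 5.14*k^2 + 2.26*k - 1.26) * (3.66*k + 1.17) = -12.5172*k^4 - 22.8138*k^3 + 2.2578*k^2 - 1.9674*k - 1.4742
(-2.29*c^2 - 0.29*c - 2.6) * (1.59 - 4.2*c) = 9.618*c^3 - 2.4231*c^2 + 10.4589*c - 4.134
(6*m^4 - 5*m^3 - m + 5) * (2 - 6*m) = -36*m^5 + 42*m^4 - 10*m^3 + 6*m^2 - 32*m + 10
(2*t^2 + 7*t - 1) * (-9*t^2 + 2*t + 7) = -18*t^4 - 59*t^3 + 37*t^2 + 47*t - 7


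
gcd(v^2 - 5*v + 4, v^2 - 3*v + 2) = v - 1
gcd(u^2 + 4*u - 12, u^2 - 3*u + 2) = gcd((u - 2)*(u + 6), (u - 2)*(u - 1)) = u - 2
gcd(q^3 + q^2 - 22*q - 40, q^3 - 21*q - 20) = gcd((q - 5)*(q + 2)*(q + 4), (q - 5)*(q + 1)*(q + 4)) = q^2 - q - 20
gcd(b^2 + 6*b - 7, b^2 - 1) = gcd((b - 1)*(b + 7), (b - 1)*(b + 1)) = b - 1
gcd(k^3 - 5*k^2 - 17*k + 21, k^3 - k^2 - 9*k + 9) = k^2 + 2*k - 3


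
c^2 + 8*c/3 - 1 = (c - 1/3)*(c + 3)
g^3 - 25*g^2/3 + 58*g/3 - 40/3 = (g - 5)*(g - 2)*(g - 4/3)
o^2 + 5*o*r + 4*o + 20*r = (o + 4)*(o + 5*r)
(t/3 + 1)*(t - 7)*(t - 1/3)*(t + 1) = t^4/3 - 10*t^3/9 - 8*t^2 - 38*t/9 + 7/3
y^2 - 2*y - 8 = (y - 4)*(y + 2)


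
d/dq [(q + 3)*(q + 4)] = 2*q + 7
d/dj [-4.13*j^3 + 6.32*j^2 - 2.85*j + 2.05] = -12.39*j^2 + 12.64*j - 2.85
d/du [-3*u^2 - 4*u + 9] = -6*u - 4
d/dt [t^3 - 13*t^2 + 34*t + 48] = 3*t^2 - 26*t + 34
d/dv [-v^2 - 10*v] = -2*v - 10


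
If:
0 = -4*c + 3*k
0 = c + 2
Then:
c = -2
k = -8/3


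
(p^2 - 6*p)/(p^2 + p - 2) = p*(p - 6)/(p^2 + p - 2)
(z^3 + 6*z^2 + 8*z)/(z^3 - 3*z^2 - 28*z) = (z + 2)/(z - 7)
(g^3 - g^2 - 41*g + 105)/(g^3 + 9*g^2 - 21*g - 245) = (g - 3)/(g + 7)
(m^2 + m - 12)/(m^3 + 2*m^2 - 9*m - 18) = (m + 4)/(m^2 + 5*m + 6)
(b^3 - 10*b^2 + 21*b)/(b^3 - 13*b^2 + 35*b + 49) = b*(b - 3)/(b^2 - 6*b - 7)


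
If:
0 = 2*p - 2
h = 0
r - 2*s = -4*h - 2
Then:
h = 0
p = 1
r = 2*s - 2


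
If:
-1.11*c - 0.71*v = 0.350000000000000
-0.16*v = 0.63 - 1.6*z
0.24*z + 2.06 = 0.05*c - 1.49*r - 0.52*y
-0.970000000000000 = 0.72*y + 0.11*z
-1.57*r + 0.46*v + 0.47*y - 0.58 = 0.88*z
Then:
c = -0.43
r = -0.97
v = 0.17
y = -1.41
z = 0.41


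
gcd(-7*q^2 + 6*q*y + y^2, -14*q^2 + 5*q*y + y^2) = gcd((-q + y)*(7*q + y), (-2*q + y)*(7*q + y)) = 7*q + y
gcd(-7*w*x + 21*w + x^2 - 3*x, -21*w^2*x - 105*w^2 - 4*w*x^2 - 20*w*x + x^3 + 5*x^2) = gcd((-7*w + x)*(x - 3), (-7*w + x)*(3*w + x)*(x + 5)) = -7*w + x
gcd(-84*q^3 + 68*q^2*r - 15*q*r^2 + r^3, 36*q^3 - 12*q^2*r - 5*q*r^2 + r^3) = 12*q^2 - 8*q*r + r^2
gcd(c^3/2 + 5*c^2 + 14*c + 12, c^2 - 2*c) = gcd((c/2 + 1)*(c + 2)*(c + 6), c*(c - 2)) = 1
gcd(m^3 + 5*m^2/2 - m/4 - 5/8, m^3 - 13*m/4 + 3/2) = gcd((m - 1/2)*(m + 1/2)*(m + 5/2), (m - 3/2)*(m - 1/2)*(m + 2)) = m - 1/2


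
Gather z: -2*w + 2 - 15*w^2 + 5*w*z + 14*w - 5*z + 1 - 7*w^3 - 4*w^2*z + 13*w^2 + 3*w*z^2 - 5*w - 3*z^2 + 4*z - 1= -7*w^3 - 2*w^2 + 7*w + z^2*(3*w - 3) + z*(-4*w^2 + 5*w - 1) + 2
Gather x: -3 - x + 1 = -x - 2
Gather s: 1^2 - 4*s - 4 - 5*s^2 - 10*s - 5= -5*s^2 - 14*s - 8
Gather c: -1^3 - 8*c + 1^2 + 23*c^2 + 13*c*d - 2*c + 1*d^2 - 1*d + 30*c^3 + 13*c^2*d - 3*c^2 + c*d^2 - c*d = 30*c^3 + c^2*(13*d + 20) + c*(d^2 + 12*d - 10) + d^2 - d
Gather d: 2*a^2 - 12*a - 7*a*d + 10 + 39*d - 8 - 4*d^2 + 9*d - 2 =2*a^2 - 12*a - 4*d^2 + d*(48 - 7*a)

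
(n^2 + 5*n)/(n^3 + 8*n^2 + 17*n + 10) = n/(n^2 + 3*n + 2)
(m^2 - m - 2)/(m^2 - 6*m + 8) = (m + 1)/(m - 4)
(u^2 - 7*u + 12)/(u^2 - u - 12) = (u - 3)/(u + 3)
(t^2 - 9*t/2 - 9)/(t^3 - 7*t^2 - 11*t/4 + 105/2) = 2*(2*t + 3)/(4*t^2 - 4*t - 35)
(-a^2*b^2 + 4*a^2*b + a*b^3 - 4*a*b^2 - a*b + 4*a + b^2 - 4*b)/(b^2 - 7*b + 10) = (-a^2*b^2 + 4*a^2*b + a*b^3 - 4*a*b^2 - a*b + 4*a + b^2 - 4*b)/(b^2 - 7*b + 10)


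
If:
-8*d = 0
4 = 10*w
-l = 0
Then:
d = 0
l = 0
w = 2/5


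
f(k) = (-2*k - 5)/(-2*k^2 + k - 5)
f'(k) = (-2*k - 5)*(4*k - 1)/(-2*k^2 + k - 5)^2 - 2/(-2*k^2 + k - 5)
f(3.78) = 0.42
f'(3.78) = -0.13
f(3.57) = 0.45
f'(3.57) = -0.15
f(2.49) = 0.67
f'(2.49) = -0.27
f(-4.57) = -0.08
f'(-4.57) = 0.01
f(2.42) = 0.69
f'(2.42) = -0.28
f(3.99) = 0.40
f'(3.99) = -0.12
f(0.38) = 1.17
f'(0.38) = 0.28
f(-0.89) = 0.43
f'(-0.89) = 0.53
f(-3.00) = -0.04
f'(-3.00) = 0.06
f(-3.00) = -0.04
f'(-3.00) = 0.06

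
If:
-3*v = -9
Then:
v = 3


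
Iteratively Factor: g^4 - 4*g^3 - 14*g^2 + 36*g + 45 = (g - 3)*(g^3 - g^2 - 17*g - 15) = (g - 3)*(g + 1)*(g^2 - 2*g - 15) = (g - 5)*(g - 3)*(g + 1)*(g + 3)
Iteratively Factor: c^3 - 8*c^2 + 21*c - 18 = (c - 2)*(c^2 - 6*c + 9) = (c - 3)*(c - 2)*(c - 3)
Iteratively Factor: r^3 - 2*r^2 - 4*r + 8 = (r + 2)*(r^2 - 4*r + 4) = (r - 2)*(r + 2)*(r - 2)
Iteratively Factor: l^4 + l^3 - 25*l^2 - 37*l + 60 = (l + 4)*(l^3 - 3*l^2 - 13*l + 15) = (l - 1)*(l + 4)*(l^2 - 2*l - 15) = (l - 1)*(l + 3)*(l + 4)*(l - 5)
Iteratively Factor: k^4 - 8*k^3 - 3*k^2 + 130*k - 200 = (k + 4)*(k^3 - 12*k^2 + 45*k - 50) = (k - 5)*(k + 4)*(k^2 - 7*k + 10) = (k - 5)^2*(k + 4)*(k - 2)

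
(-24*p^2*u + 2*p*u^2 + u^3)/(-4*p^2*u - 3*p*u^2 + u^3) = (6*p + u)/(p + u)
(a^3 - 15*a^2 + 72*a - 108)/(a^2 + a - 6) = (a^3 - 15*a^2 + 72*a - 108)/(a^2 + a - 6)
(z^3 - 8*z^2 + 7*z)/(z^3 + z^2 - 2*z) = (z - 7)/(z + 2)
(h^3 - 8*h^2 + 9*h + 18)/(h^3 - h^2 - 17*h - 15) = (h^2 - 9*h + 18)/(h^2 - 2*h - 15)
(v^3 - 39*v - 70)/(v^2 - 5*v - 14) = v + 5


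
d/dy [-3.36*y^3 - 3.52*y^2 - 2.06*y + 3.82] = -10.08*y^2 - 7.04*y - 2.06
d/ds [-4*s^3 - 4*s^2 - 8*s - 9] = -12*s^2 - 8*s - 8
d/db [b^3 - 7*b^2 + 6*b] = 3*b^2 - 14*b + 6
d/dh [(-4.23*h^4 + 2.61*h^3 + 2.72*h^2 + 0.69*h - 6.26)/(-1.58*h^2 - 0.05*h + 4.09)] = (13.3668*h^5 - 3.4893*h^4 - 69.4638*h^3 + 32.9789*h^2 + 2.468*h + 2.5091)/(2.4964*h^4 + 0.158*h^3 - 12.9219*h^2 - 0.409*h + 16.7281)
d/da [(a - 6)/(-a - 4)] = -10/(a + 4)^2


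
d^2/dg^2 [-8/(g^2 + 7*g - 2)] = 16*(g^2 + 7*g - (2*g + 7)^2 - 2)/(g^2 + 7*g - 2)^3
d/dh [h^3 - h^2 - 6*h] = 3*h^2 - 2*h - 6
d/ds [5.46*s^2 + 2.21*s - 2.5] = 10.92*s + 2.21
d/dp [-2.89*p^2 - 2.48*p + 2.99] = -5.78*p - 2.48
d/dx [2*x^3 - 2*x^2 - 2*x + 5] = 6*x^2 - 4*x - 2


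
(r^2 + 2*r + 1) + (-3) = r^2 + 2*r - 2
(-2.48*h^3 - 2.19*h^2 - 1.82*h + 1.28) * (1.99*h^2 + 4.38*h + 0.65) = -4.9352*h^5 - 15.2205*h^4 - 14.826*h^3 - 6.8479*h^2 + 4.4234*h + 0.832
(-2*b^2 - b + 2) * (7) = -14*b^2 - 7*b + 14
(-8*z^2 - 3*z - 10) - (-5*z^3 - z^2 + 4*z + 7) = 5*z^3 - 7*z^2 - 7*z - 17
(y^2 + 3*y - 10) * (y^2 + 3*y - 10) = y^4 + 6*y^3 - 11*y^2 - 60*y + 100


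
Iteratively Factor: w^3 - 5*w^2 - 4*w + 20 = (w - 2)*(w^2 - 3*w - 10) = (w - 5)*(w - 2)*(w + 2)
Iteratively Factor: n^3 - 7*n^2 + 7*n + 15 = (n - 5)*(n^2 - 2*n - 3) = (n - 5)*(n + 1)*(n - 3)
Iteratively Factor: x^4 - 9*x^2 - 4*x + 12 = (x + 2)*(x^3 - 2*x^2 - 5*x + 6) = (x - 1)*(x + 2)*(x^2 - x - 6) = (x - 1)*(x + 2)^2*(x - 3)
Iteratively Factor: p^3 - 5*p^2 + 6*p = (p - 3)*(p^2 - 2*p) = p*(p - 3)*(p - 2)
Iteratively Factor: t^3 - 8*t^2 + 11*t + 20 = (t + 1)*(t^2 - 9*t + 20) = (t - 4)*(t + 1)*(t - 5)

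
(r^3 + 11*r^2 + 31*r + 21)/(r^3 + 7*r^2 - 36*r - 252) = (r^2 + 4*r + 3)/(r^2 - 36)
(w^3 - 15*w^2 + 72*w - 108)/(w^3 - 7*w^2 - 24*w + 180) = (w - 3)/(w + 5)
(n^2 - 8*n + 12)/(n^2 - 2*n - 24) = (n - 2)/(n + 4)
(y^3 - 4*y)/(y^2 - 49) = y*(y^2 - 4)/(y^2 - 49)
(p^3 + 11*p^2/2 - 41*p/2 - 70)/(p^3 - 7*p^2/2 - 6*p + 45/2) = (p^2 + 3*p - 28)/(p^2 - 6*p + 9)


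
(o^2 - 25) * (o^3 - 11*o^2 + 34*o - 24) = o^5 - 11*o^4 + 9*o^3 + 251*o^2 - 850*o + 600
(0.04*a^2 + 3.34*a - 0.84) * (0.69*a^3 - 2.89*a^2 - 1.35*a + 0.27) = 0.0276*a^5 + 2.189*a^4 - 10.2862*a^3 - 2.0706*a^2 + 2.0358*a - 0.2268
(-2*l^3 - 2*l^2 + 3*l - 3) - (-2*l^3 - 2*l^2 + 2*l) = l - 3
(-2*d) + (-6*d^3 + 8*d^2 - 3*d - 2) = -6*d^3 + 8*d^2 - 5*d - 2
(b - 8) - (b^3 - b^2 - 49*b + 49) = -b^3 + b^2 + 50*b - 57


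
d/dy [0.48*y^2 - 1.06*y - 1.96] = 0.96*y - 1.06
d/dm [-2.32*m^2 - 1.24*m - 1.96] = -4.64*m - 1.24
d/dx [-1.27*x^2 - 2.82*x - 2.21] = -2.54*x - 2.82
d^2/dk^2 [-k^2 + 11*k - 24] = -2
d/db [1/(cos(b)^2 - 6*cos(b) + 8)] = 2*(cos(b) - 3)*sin(b)/(cos(b)^2 - 6*cos(b) + 8)^2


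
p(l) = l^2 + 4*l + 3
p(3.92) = 34.05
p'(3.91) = 11.82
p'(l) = 2*l + 4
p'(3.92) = 11.84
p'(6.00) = 16.00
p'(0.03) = 4.06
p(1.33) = 10.09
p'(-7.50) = -11.00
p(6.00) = 63.00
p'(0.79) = 5.58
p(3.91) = 33.93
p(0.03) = 3.12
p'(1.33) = 6.66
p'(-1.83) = 0.34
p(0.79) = 6.78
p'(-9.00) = -14.00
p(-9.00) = 48.00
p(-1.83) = -0.97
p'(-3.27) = -2.54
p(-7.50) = 29.25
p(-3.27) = 0.61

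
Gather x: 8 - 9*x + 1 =9 - 9*x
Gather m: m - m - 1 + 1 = 0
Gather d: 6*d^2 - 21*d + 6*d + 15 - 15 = 6*d^2 - 15*d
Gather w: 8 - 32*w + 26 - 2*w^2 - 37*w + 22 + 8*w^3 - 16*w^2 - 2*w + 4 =8*w^3 - 18*w^2 - 71*w + 60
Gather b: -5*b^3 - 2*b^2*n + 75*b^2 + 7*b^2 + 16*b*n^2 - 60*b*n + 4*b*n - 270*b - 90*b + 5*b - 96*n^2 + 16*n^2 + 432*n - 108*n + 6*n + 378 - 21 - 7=-5*b^3 + b^2*(82 - 2*n) + b*(16*n^2 - 56*n - 355) - 80*n^2 + 330*n + 350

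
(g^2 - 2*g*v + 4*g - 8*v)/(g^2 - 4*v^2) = (g + 4)/(g + 2*v)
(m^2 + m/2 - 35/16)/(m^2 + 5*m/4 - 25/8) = (4*m + 7)/(2*(2*m + 5))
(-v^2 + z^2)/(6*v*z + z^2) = (-v^2 + z^2)/(z*(6*v + z))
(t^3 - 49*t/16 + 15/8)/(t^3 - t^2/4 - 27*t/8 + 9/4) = (4*t - 5)/(2*(2*t - 3))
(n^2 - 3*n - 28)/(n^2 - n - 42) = (n + 4)/(n + 6)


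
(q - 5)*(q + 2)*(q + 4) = q^3 + q^2 - 22*q - 40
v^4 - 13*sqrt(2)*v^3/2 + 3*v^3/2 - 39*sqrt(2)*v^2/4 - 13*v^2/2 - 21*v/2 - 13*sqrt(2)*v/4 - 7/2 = (v + 1/2)*(v + 1)*(v - 7*sqrt(2))*(v + sqrt(2)/2)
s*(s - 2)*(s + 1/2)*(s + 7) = s^4 + 11*s^3/2 - 23*s^2/2 - 7*s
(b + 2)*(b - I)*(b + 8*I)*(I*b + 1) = I*b^4 - 6*b^3 + 2*I*b^3 - 12*b^2 + 15*I*b^2 + 8*b + 30*I*b + 16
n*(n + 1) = n^2 + n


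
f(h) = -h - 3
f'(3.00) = -1.00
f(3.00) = -6.00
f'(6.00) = -1.00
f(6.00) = -9.00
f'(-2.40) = -1.00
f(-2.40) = -0.60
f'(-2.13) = -1.00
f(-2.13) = -0.87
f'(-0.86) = -1.00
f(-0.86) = -2.14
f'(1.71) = -1.00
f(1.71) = -4.71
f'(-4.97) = -1.00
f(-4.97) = 1.97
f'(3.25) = -1.00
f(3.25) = -6.25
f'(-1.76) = -1.00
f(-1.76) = -1.24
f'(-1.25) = -1.00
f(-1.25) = -1.75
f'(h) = -1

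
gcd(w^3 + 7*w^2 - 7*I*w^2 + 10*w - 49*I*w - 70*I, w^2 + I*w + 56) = w - 7*I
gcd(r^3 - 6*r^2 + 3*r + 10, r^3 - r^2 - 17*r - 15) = r^2 - 4*r - 5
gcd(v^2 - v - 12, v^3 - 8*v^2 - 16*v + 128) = v - 4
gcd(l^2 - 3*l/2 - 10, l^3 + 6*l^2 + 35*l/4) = l + 5/2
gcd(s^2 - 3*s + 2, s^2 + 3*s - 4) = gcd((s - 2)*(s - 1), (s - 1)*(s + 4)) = s - 1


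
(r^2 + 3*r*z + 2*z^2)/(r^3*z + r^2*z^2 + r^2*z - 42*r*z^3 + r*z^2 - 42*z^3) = (r^2 + 3*r*z + 2*z^2)/(z*(r^3 + r^2*z + r^2 - 42*r*z^2 + r*z - 42*z^2))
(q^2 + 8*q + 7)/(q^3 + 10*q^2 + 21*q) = (q + 1)/(q*(q + 3))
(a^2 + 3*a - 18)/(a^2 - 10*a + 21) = (a + 6)/(a - 7)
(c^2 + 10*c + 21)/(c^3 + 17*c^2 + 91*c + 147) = 1/(c + 7)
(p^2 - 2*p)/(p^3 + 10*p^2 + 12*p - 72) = p/(p^2 + 12*p + 36)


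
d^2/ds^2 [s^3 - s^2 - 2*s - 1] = 6*s - 2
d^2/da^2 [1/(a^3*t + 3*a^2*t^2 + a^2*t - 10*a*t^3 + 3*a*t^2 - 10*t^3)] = 2*(-(3*a + 3*t + 1)*(a^3 + 3*a^2*t + a^2 - 10*a*t^2 + 3*a*t - 10*t^2) + (3*a^2 + 6*a*t + 2*a - 10*t^2 + 3*t)^2)/(t*(a^3 + 3*a^2*t + a^2 - 10*a*t^2 + 3*a*t - 10*t^2)^3)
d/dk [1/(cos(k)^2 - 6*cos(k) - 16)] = 2*(cos(k) - 3)*sin(k)/(sin(k)^2 + 6*cos(k) + 15)^2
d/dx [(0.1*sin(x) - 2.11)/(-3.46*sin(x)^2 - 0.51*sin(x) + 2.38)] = (0.346*sin(x)^2 - 14.6012*sin(x) - 0.8381)*cos(x)/(11.9716*sin(x)^4 + 3.5292*sin(x)^3 - 16.2095*sin(x)^2 - 2.4276*sin(x) + 5.6644)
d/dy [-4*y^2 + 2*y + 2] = 2 - 8*y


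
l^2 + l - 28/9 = (l - 4/3)*(l + 7/3)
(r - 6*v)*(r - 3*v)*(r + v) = r^3 - 8*r^2*v + 9*r*v^2 + 18*v^3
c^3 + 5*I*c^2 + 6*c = c*(c - I)*(c + 6*I)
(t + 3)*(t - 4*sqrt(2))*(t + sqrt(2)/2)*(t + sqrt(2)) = t^4 - 5*sqrt(2)*t^3/2 + 3*t^3 - 11*t^2 - 15*sqrt(2)*t^2/2 - 33*t - 4*sqrt(2)*t - 12*sqrt(2)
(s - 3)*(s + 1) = s^2 - 2*s - 3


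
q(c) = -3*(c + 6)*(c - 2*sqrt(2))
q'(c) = -6*c - 18 + 6*sqrt(2)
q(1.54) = 29.14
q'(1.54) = -18.75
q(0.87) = 40.36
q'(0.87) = -14.73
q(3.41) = -16.42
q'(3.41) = -29.97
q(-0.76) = 56.41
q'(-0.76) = -4.95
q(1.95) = 20.95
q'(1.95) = -21.21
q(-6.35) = -9.64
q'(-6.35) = 28.59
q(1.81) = 23.86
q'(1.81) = -20.37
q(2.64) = 4.88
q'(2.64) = -25.35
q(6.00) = -114.18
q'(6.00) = -45.51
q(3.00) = -4.63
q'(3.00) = -27.51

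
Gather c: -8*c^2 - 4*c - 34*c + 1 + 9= -8*c^2 - 38*c + 10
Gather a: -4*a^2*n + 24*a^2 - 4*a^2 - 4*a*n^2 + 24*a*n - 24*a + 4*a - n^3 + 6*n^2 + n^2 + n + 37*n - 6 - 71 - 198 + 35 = a^2*(20 - 4*n) + a*(-4*n^2 + 24*n - 20) - n^3 + 7*n^2 + 38*n - 240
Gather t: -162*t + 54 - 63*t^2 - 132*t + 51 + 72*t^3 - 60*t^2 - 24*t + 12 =72*t^3 - 123*t^2 - 318*t + 117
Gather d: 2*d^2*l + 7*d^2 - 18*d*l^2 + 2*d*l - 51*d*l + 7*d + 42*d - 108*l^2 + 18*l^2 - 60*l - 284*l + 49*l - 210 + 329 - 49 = d^2*(2*l + 7) + d*(-18*l^2 - 49*l + 49) - 90*l^2 - 295*l + 70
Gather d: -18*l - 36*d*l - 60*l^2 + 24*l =-36*d*l - 60*l^2 + 6*l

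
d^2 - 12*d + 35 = (d - 7)*(d - 5)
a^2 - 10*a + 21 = (a - 7)*(a - 3)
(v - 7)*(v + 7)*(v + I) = v^3 + I*v^2 - 49*v - 49*I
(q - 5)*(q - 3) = q^2 - 8*q + 15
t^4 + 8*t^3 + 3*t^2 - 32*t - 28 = (t - 2)*(t + 1)*(t + 2)*(t + 7)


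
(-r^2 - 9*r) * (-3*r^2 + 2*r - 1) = 3*r^4 + 25*r^3 - 17*r^2 + 9*r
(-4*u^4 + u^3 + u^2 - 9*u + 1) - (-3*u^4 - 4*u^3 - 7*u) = -u^4 + 5*u^3 + u^2 - 2*u + 1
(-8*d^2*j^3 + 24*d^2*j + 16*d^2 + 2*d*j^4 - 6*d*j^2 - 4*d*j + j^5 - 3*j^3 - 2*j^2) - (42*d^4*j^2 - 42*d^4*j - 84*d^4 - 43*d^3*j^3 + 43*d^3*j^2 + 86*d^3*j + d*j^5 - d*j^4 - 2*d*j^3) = -42*d^4*j^2 + 42*d^4*j + 84*d^4 + 43*d^3*j^3 - 43*d^3*j^2 - 86*d^3*j - 8*d^2*j^3 + 24*d^2*j + 16*d^2 - d*j^5 + 3*d*j^4 + 2*d*j^3 - 6*d*j^2 - 4*d*j + j^5 - 3*j^3 - 2*j^2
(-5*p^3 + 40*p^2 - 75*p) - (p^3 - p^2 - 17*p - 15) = -6*p^3 + 41*p^2 - 58*p + 15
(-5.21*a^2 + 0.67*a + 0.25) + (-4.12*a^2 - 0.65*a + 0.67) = -9.33*a^2 + 0.02*a + 0.92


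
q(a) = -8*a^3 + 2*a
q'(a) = 2 - 24*a^2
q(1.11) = -8.72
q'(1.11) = -27.57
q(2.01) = -60.94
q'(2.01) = -94.96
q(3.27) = -273.19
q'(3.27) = -254.63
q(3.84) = -445.30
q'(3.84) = -351.89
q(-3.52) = 341.87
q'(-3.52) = -295.37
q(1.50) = -24.00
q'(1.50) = -52.00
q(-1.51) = 24.52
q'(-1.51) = -52.72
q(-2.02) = 61.90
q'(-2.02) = -95.93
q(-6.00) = 1716.00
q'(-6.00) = -862.00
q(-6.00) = 1716.00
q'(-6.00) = -862.00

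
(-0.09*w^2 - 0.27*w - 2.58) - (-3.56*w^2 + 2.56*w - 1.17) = 3.47*w^2 - 2.83*w - 1.41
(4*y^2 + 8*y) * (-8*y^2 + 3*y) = -32*y^4 - 52*y^3 + 24*y^2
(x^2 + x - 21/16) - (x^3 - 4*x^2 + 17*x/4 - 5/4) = -x^3 + 5*x^2 - 13*x/4 - 1/16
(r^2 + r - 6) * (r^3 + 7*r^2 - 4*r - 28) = r^5 + 8*r^4 - 3*r^3 - 74*r^2 - 4*r + 168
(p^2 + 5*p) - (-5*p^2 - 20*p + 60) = 6*p^2 + 25*p - 60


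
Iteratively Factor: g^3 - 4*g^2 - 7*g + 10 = (g - 5)*(g^2 + g - 2) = (g - 5)*(g + 2)*(g - 1)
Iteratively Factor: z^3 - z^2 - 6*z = (z - 3)*(z^2 + 2*z) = z*(z - 3)*(z + 2)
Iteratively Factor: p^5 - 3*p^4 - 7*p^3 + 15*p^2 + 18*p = (p + 2)*(p^4 - 5*p^3 + 3*p^2 + 9*p) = (p + 1)*(p + 2)*(p^3 - 6*p^2 + 9*p) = (p - 3)*(p + 1)*(p + 2)*(p^2 - 3*p) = p*(p - 3)*(p + 1)*(p + 2)*(p - 3)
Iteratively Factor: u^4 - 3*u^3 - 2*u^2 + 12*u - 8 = (u + 2)*(u^3 - 5*u^2 + 8*u - 4) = (u - 2)*(u + 2)*(u^2 - 3*u + 2) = (u - 2)*(u - 1)*(u + 2)*(u - 2)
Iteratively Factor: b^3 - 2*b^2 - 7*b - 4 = (b - 4)*(b^2 + 2*b + 1) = (b - 4)*(b + 1)*(b + 1)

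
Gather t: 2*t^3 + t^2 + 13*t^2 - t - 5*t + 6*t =2*t^3 + 14*t^2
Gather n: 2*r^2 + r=2*r^2 + r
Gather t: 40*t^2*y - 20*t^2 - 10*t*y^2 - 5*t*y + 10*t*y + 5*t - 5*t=t^2*(40*y - 20) + t*(-10*y^2 + 5*y)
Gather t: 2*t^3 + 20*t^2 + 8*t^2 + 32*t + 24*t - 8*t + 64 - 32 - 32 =2*t^3 + 28*t^2 + 48*t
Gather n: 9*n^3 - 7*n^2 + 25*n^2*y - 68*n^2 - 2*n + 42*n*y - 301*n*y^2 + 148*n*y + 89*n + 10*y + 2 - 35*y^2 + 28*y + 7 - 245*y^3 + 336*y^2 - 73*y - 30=9*n^3 + n^2*(25*y - 75) + n*(-301*y^2 + 190*y + 87) - 245*y^3 + 301*y^2 - 35*y - 21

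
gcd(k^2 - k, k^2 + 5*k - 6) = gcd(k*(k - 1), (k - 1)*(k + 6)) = k - 1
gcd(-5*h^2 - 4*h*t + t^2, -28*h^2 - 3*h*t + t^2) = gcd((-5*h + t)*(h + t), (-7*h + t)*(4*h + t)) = 1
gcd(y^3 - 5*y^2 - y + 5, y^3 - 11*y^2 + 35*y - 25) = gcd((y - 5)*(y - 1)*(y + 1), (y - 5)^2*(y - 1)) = y^2 - 6*y + 5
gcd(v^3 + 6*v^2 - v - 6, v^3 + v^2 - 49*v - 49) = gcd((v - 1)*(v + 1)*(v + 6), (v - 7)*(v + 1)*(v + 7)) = v + 1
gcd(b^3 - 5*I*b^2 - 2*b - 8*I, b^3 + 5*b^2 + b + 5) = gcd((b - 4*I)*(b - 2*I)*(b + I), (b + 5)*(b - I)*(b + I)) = b + I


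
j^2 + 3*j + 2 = (j + 1)*(j + 2)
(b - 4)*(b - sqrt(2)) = b^2 - 4*b - sqrt(2)*b + 4*sqrt(2)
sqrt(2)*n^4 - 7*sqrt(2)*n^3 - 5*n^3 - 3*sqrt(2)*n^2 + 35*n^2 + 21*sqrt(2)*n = n*(n - 7)*(n - 3*sqrt(2))*(sqrt(2)*n + 1)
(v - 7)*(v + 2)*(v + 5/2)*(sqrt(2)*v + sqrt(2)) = sqrt(2)*v^4 - 3*sqrt(2)*v^3/2 - 29*sqrt(2)*v^2 - 123*sqrt(2)*v/2 - 35*sqrt(2)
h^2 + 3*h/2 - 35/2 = (h - 7/2)*(h + 5)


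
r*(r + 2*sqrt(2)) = r^2 + 2*sqrt(2)*r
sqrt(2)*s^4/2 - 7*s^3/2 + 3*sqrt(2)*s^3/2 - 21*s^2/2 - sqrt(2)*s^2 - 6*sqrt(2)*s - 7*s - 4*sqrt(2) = (s + 1)*(s - 4*sqrt(2))*(s + sqrt(2)/2)*(sqrt(2)*s/2 + sqrt(2))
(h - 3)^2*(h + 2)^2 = h^4 - 2*h^3 - 11*h^2 + 12*h + 36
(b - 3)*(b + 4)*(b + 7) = b^3 + 8*b^2 - 5*b - 84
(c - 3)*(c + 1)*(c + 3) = c^3 + c^2 - 9*c - 9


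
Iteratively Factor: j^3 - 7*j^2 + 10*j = (j - 2)*(j^2 - 5*j) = (j - 5)*(j - 2)*(j)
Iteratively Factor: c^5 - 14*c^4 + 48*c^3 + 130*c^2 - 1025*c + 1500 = (c - 3)*(c^4 - 11*c^3 + 15*c^2 + 175*c - 500) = (c - 5)*(c - 3)*(c^3 - 6*c^2 - 15*c + 100) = (c - 5)^2*(c - 3)*(c^2 - c - 20) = (c - 5)^3*(c - 3)*(c + 4)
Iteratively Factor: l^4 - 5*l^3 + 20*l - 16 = (l - 1)*(l^3 - 4*l^2 - 4*l + 16) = (l - 1)*(l + 2)*(l^2 - 6*l + 8) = (l - 4)*(l - 1)*(l + 2)*(l - 2)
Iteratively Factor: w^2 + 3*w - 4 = (w - 1)*(w + 4)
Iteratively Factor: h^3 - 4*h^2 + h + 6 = (h + 1)*(h^2 - 5*h + 6) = (h - 3)*(h + 1)*(h - 2)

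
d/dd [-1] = 0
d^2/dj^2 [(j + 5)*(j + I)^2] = 6*j + 10 + 4*I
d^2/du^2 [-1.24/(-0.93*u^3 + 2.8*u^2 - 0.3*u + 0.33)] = ((6.944 - 6.9192*u)*(0.93*u^3 - 2.8*u^2 + 0.3*u - 0.33) + 1.24*(2.79*u^2 - 5.6*u + 0.3)*(5.58*u^2 - 11.2*u + 0.6))/(0.93*u^3 - 2.8*u^2 + 0.3*u - 0.33)^3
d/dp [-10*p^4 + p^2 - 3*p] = -40*p^3 + 2*p - 3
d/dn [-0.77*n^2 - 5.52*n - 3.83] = -1.54*n - 5.52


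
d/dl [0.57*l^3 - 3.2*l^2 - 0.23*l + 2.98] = 1.71*l^2 - 6.4*l - 0.23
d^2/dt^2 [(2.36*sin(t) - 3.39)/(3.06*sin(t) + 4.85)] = (66.767364*sin(t)^2 - 105.82409*sin(t) - 133.534728)/(28.652616*sin(t)^3 + 136.24038*sin(t)^2 + 215.93655*sin(t) + 114.084125)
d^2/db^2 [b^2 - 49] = 2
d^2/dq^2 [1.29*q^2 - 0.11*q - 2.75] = 2.58000000000000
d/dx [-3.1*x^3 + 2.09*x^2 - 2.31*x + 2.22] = -9.3*x^2 + 4.18*x - 2.31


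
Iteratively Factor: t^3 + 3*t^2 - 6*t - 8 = (t + 4)*(t^2 - t - 2) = (t - 2)*(t + 4)*(t + 1)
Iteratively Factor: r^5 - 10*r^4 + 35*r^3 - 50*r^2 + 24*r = (r - 2)*(r^4 - 8*r^3 + 19*r^2 - 12*r) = (r - 4)*(r - 2)*(r^3 - 4*r^2 + 3*r) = (r - 4)*(r - 3)*(r - 2)*(r^2 - r) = (r - 4)*(r - 3)*(r - 2)*(r - 1)*(r)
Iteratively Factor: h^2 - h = (h - 1)*(h)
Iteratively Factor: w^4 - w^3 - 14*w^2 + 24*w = (w - 2)*(w^3 + w^2 - 12*w) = w*(w - 2)*(w^2 + w - 12) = w*(w - 2)*(w + 4)*(w - 3)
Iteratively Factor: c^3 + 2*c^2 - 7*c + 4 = (c - 1)*(c^2 + 3*c - 4) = (c - 1)*(c + 4)*(c - 1)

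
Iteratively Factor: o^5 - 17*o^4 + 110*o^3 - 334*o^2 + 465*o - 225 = (o - 5)*(o^4 - 12*o^3 + 50*o^2 - 84*o + 45) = (o - 5)*(o - 3)*(o^3 - 9*o^2 + 23*o - 15) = (o - 5)*(o - 3)*(o - 1)*(o^2 - 8*o + 15) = (o - 5)^2*(o - 3)*(o - 1)*(o - 3)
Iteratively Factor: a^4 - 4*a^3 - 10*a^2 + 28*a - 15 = (a + 3)*(a^3 - 7*a^2 + 11*a - 5) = (a - 5)*(a + 3)*(a^2 - 2*a + 1) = (a - 5)*(a - 1)*(a + 3)*(a - 1)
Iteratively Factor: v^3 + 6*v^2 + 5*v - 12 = (v + 4)*(v^2 + 2*v - 3) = (v - 1)*(v + 4)*(v + 3)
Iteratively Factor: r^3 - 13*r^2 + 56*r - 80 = (r - 4)*(r^2 - 9*r + 20) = (r - 5)*(r - 4)*(r - 4)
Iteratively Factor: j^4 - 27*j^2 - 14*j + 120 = (j - 2)*(j^3 + 2*j^2 - 23*j - 60) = (j - 2)*(j + 3)*(j^2 - j - 20) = (j - 2)*(j + 3)*(j + 4)*(j - 5)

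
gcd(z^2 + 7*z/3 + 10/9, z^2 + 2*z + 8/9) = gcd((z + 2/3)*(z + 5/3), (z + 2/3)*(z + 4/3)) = z + 2/3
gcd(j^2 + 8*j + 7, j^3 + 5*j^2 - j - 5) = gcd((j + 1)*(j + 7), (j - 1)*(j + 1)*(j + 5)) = j + 1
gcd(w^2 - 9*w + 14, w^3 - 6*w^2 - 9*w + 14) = w - 7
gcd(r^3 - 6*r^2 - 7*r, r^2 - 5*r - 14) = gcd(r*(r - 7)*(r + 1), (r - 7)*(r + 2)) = r - 7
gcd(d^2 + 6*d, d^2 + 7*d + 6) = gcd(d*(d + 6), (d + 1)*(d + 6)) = d + 6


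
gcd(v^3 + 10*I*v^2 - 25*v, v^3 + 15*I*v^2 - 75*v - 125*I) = v^2 + 10*I*v - 25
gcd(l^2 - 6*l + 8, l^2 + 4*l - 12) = l - 2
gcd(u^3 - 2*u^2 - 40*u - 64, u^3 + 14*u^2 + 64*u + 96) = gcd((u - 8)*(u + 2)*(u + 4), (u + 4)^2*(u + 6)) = u + 4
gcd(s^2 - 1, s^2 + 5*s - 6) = s - 1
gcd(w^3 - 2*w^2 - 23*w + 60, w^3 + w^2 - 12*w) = w - 3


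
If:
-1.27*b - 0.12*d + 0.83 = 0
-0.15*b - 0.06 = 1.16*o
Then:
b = -7.73333333333333*o - 0.4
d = 81.8444444444444*o + 11.15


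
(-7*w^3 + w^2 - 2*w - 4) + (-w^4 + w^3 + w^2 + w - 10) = -w^4 - 6*w^3 + 2*w^2 - w - 14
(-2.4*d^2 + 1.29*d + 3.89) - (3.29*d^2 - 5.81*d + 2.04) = -5.69*d^2 + 7.1*d + 1.85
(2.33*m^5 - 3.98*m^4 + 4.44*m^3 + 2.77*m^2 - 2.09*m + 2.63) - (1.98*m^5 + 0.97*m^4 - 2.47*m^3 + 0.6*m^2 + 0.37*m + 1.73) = 0.35*m^5 - 4.95*m^4 + 6.91*m^3 + 2.17*m^2 - 2.46*m + 0.9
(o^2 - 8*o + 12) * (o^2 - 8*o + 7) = o^4 - 16*o^3 + 83*o^2 - 152*o + 84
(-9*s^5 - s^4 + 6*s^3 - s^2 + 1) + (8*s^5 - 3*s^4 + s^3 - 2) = -s^5 - 4*s^4 + 7*s^3 - s^2 - 1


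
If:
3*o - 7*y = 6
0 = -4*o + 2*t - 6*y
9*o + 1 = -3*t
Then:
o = 47/132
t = -185/132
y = -31/44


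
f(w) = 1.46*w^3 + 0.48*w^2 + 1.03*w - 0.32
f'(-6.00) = 152.95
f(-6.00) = -304.58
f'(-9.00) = 347.17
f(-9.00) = -1035.05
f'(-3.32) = 46.12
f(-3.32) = -51.88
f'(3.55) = 59.64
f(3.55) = 74.70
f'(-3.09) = 39.88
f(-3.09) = -41.99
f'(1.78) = 16.62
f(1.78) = 11.27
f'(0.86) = 5.10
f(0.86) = 1.85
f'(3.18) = 48.38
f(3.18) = 54.76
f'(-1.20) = 6.19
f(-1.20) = -3.39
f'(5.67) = 147.29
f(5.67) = 287.09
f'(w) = 4.38*w^2 + 0.96*w + 1.03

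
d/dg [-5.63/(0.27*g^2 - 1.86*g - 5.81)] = (3.0402*g - 10.4718)/(-0.27*g^2 + 1.86*g + 5.81)^2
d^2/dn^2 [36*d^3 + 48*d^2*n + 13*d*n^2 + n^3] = 26*d + 6*n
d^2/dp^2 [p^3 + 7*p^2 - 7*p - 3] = 6*p + 14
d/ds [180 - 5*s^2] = -10*s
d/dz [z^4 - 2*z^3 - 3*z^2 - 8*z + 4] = 4*z^3 - 6*z^2 - 6*z - 8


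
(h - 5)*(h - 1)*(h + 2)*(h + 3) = h^4 - h^3 - 19*h^2 - 11*h + 30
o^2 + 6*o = o*(o + 6)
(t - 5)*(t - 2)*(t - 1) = t^3 - 8*t^2 + 17*t - 10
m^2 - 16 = (m - 4)*(m + 4)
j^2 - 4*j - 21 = (j - 7)*(j + 3)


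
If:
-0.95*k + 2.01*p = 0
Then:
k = 2.11578947368421*p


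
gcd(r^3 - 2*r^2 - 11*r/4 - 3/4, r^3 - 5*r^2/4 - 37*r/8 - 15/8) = r^2 - 5*r/2 - 3/2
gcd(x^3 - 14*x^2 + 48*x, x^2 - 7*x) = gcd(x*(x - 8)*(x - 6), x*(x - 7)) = x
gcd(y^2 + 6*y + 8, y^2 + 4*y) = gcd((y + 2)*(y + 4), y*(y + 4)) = y + 4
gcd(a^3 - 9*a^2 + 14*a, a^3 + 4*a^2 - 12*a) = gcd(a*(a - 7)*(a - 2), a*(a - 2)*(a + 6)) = a^2 - 2*a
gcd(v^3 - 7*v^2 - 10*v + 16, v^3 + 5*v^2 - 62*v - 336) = v - 8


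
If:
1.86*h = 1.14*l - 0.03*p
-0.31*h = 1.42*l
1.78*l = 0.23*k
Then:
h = -0.0142256060909637*p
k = 0.0240345665676479*p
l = 0.0031055900621118*p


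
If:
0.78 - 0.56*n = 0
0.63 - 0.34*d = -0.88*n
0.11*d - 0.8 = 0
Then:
No Solution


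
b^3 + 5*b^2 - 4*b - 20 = (b - 2)*(b + 2)*(b + 5)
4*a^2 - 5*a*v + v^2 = (-4*a + v)*(-a + v)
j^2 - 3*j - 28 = (j - 7)*(j + 4)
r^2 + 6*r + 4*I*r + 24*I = (r + 6)*(r + 4*I)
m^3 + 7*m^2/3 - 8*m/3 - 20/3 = (m - 5/3)*(m + 2)^2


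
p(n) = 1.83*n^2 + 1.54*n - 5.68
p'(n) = 3.66*n + 1.54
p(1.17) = -1.37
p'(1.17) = 5.82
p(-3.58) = 12.26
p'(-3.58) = -11.56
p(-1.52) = -3.79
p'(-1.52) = -4.02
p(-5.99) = 50.76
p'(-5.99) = -20.38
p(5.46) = 57.28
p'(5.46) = 21.52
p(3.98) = 29.44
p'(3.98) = 16.11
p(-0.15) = -5.87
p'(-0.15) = 0.99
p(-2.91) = 5.34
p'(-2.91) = -9.11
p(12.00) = 276.32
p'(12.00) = 45.46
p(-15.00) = 382.97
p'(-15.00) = -53.36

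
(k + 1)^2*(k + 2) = k^3 + 4*k^2 + 5*k + 2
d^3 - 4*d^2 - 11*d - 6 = (d - 6)*(d + 1)^2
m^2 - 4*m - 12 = (m - 6)*(m + 2)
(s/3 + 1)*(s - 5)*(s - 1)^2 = s^4/3 - 4*s^3/3 - 10*s^2/3 + 28*s/3 - 5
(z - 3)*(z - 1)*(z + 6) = z^3 + 2*z^2 - 21*z + 18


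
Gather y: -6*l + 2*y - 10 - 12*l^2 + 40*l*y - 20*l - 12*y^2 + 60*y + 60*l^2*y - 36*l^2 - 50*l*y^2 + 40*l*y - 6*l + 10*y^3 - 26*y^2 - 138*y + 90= -48*l^2 - 32*l + 10*y^3 + y^2*(-50*l - 38) + y*(60*l^2 + 80*l - 76) + 80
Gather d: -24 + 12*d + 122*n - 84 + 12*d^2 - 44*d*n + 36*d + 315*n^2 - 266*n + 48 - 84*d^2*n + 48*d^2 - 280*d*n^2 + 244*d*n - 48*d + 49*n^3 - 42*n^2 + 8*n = d^2*(60 - 84*n) + d*(-280*n^2 + 200*n) + 49*n^3 + 273*n^2 - 136*n - 60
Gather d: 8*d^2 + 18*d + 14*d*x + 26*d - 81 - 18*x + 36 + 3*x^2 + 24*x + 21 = 8*d^2 + d*(14*x + 44) + 3*x^2 + 6*x - 24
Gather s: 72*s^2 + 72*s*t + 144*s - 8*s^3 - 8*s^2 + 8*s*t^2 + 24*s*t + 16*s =-8*s^3 + 64*s^2 + s*(8*t^2 + 96*t + 160)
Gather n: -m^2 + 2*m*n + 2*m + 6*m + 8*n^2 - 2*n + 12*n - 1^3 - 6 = -m^2 + 8*m + 8*n^2 + n*(2*m + 10) - 7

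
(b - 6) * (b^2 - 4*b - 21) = b^3 - 10*b^2 + 3*b + 126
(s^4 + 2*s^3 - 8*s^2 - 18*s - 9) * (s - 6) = s^5 - 4*s^4 - 20*s^3 + 30*s^2 + 99*s + 54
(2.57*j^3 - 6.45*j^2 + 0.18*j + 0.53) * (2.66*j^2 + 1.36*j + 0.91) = 6.8362*j^5 - 13.6618*j^4 - 5.9545*j^3 - 4.2149*j^2 + 0.8846*j + 0.4823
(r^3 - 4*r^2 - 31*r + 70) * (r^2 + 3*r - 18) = r^5 - r^4 - 61*r^3 + 49*r^2 + 768*r - 1260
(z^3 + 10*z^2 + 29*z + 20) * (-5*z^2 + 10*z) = -5*z^5 - 40*z^4 - 45*z^3 + 190*z^2 + 200*z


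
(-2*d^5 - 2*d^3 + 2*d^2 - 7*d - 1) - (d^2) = -2*d^5 - 2*d^3 + d^2 - 7*d - 1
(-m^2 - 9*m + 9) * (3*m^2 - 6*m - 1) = -3*m^4 - 21*m^3 + 82*m^2 - 45*m - 9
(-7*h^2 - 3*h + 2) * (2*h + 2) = -14*h^3 - 20*h^2 - 2*h + 4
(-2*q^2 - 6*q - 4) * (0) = 0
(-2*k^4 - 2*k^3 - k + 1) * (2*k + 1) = -4*k^5 - 6*k^4 - 2*k^3 - 2*k^2 + k + 1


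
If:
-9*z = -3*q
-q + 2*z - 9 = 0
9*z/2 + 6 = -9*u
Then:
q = -27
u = 23/6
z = -9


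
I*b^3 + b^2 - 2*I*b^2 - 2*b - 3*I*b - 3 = (b - 3)*(b - I)*(I*b + I)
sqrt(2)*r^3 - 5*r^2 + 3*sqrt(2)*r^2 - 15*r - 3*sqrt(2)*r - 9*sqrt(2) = (r + 3)*(r - 3*sqrt(2))*(sqrt(2)*r + 1)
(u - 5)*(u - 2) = u^2 - 7*u + 10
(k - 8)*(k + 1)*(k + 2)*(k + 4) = k^4 - k^3 - 42*k^2 - 104*k - 64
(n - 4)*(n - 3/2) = n^2 - 11*n/2 + 6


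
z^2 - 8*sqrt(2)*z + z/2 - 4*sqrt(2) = (z + 1/2)*(z - 8*sqrt(2))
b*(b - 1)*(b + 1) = b^3 - b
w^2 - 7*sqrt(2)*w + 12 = (w - 6*sqrt(2))*(w - sqrt(2))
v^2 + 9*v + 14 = (v + 2)*(v + 7)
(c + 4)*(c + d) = c^2 + c*d + 4*c + 4*d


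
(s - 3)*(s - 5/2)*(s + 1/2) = s^3 - 5*s^2 + 19*s/4 + 15/4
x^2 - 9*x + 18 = (x - 6)*(x - 3)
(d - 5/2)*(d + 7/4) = d^2 - 3*d/4 - 35/8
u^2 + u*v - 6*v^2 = (u - 2*v)*(u + 3*v)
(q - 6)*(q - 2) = q^2 - 8*q + 12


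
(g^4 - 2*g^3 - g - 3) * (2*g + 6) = 2*g^5 + 2*g^4 - 12*g^3 - 2*g^2 - 12*g - 18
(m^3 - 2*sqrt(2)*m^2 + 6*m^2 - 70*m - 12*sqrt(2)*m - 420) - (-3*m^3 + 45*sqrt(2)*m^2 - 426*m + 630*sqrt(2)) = 4*m^3 - 47*sqrt(2)*m^2 + 6*m^2 - 12*sqrt(2)*m + 356*m - 630*sqrt(2) - 420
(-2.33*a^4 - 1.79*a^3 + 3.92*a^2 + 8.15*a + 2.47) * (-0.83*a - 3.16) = 1.9339*a^5 + 8.8485*a^4 + 2.4028*a^3 - 19.1517*a^2 - 27.8041*a - 7.8052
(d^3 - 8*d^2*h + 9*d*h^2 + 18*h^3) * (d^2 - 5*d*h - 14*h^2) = d^5 - 13*d^4*h + 35*d^3*h^2 + 85*d^2*h^3 - 216*d*h^4 - 252*h^5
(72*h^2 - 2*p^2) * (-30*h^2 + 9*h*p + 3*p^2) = -2160*h^4 + 648*h^3*p + 276*h^2*p^2 - 18*h*p^3 - 6*p^4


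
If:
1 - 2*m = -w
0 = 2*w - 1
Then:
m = 3/4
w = 1/2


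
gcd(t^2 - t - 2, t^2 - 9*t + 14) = t - 2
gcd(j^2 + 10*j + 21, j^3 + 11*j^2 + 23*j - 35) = j + 7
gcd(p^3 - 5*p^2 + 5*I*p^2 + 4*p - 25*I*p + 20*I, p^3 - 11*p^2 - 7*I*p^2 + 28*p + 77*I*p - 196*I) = p - 4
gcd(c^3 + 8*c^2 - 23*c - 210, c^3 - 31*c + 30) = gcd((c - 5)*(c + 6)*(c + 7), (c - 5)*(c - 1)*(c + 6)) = c^2 + c - 30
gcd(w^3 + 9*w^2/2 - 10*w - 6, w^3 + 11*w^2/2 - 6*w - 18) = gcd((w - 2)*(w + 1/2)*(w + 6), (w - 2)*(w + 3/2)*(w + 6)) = w^2 + 4*w - 12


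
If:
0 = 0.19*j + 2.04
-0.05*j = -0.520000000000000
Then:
No Solution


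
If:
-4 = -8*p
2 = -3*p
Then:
No Solution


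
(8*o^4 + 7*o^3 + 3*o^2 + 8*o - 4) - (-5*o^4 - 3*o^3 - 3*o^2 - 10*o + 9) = 13*o^4 + 10*o^3 + 6*o^2 + 18*o - 13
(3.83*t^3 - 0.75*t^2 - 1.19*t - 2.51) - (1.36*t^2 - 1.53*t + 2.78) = 3.83*t^3 - 2.11*t^2 + 0.34*t - 5.29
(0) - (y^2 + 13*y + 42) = -y^2 - 13*y - 42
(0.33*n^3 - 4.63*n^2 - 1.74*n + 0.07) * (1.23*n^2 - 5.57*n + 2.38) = 0.4059*n^5 - 7.533*n^4 + 24.4343*n^3 - 1.2415*n^2 - 4.5311*n + 0.1666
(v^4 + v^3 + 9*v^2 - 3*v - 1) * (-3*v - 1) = -3*v^5 - 4*v^4 - 28*v^3 + 6*v + 1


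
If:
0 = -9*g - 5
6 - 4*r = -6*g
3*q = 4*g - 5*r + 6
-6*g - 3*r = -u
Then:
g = -5/9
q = 4/27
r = 2/3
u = -4/3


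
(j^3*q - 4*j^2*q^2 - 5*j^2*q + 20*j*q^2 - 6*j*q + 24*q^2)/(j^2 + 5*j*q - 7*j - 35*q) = q*(j^3 - 4*j^2*q - 5*j^2 + 20*j*q - 6*j + 24*q)/(j^2 + 5*j*q - 7*j - 35*q)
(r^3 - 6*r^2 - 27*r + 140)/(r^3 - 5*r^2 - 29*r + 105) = (r - 4)/(r - 3)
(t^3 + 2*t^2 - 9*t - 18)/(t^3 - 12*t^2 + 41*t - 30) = (t^3 + 2*t^2 - 9*t - 18)/(t^3 - 12*t^2 + 41*t - 30)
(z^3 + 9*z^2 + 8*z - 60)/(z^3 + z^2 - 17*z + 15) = (z^2 + 4*z - 12)/(z^2 - 4*z + 3)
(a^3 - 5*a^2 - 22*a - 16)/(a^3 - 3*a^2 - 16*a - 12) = (a - 8)/(a - 6)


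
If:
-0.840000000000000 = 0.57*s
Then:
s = -1.47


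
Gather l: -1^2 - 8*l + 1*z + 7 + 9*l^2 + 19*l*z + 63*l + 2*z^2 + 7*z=9*l^2 + l*(19*z + 55) + 2*z^2 + 8*z + 6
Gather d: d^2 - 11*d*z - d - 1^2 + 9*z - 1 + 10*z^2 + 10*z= d^2 + d*(-11*z - 1) + 10*z^2 + 19*z - 2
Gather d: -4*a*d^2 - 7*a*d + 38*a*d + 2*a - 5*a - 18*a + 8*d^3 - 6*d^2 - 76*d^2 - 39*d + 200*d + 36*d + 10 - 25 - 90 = -21*a + 8*d^3 + d^2*(-4*a - 82) + d*(31*a + 197) - 105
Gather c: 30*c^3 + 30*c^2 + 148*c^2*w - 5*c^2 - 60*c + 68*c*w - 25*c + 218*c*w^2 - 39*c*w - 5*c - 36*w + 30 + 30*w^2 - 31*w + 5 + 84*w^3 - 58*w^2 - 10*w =30*c^3 + c^2*(148*w + 25) + c*(218*w^2 + 29*w - 90) + 84*w^3 - 28*w^2 - 77*w + 35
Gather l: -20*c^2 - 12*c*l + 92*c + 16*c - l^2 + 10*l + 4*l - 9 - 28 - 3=-20*c^2 + 108*c - l^2 + l*(14 - 12*c) - 40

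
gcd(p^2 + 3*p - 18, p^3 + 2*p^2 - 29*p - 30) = p + 6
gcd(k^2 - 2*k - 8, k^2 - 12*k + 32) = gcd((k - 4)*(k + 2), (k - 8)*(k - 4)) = k - 4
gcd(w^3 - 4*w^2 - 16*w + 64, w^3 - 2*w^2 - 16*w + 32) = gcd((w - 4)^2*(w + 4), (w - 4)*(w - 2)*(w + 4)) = w^2 - 16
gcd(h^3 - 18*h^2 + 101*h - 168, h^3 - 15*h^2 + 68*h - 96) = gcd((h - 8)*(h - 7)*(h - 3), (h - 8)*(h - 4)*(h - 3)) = h^2 - 11*h + 24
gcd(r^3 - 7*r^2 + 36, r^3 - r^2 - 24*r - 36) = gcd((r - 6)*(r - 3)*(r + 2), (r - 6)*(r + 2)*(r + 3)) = r^2 - 4*r - 12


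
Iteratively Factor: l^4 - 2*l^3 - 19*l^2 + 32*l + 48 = (l + 1)*(l^3 - 3*l^2 - 16*l + 48) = (l - 3)*(l + 1)*(l^2 - 16) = (l - 3)*(l + 1)*(l + 4)*(l - 4)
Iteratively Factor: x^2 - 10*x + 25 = (x - 5)*(x - 5)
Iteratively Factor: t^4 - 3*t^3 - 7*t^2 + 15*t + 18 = (t - 3)*(t^3 - 7*t - 6) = (t - 3)*(t + 2)*(t^2 - 2*t - 3) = (t - 3)^2*(t + 2)*(t + 1)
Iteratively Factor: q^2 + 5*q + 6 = (q + 3)*(q + 2)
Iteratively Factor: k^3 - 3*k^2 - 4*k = (k)*(k^2 - 3*k - 4) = k*(k + 1)*(k - 4)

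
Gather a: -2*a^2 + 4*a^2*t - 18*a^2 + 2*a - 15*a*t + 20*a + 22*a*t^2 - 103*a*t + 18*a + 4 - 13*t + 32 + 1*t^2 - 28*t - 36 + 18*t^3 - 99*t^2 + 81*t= a^2*(4*t - 20) + a*(22*t^2 - 118*t + 40) + 18*t^3 - 98*t^2 + 40*t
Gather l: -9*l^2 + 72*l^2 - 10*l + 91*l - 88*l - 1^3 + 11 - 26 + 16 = 63*l^2 - 7*l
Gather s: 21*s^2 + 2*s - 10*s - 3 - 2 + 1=21*s^2 - 8*s - 4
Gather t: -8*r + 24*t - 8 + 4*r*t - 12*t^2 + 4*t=-8*r - 12*t^2 + t*(4*r + 28) - 8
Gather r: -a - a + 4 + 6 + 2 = 12 - 2*a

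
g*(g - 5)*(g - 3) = g^3 - 8*g^2 + 15*g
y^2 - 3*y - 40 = (y - 8)*(y + 5)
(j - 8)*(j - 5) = j^2 - 13*j + 40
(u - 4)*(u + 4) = u^2 - 16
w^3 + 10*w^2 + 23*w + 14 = (w + 1)*(w + 2)*(w + 7)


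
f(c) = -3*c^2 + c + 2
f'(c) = 1 - 6*c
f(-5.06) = -79.87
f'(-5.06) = 31.36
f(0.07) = 2.06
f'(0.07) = 0.58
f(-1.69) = -8.26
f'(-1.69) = 11.14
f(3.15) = -24.62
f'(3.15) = -17.90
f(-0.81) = -0.78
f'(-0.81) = 5.86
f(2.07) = -8.78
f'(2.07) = -11.42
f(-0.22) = 1.63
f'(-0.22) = 2.32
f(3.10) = -23.73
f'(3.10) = -17.60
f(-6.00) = -112.00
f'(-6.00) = 37.00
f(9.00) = -232.00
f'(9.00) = -53.00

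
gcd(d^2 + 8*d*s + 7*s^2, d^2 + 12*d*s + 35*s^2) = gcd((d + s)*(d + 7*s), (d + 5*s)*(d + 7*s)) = d + 7*s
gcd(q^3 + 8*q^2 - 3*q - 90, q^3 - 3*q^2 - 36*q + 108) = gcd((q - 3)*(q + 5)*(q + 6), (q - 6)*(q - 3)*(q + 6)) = q^2 + 3*q - 18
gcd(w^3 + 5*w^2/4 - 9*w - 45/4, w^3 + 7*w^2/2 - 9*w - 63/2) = w^2 - 9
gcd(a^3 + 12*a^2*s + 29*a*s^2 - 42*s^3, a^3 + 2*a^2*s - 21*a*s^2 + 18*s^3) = -a^2 - 5*a*s + 6*s^2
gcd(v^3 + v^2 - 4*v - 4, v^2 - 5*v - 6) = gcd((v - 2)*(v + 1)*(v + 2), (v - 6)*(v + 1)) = v + 1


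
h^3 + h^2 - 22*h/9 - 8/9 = (h - 4/3)*(h + 1/3)*(h + 2)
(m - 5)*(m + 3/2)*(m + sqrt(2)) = m^3 - 7*m^2/2 + sqrt(2)*m^2 - 15*m/2 - 7*sqrt(2)*m/2 - 15*sqrt(2)/2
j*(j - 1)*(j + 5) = j^3 + 4*j^2 - 5*j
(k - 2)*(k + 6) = k^2 + 4*k - 12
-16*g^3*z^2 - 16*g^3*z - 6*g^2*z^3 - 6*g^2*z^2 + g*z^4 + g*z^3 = z*(-8*g + z)*(2*g + z)*(g*z + g)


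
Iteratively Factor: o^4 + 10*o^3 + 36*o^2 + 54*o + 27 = (o + 3)*(o^3 + 7*o^2 + 15*o + 9) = (o + 3)^2*(o^2 + 4*o + 3) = (o + 3)^3*(o + 1)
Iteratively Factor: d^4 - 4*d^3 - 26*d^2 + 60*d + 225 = (d - 5)*(d^3 + d^2 - 21*d - 45) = (d - 5)^2*(d^2 + 6*d + 9) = (d - 5)^2*(d + 3)*(d + 3)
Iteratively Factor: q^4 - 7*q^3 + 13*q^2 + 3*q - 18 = (q - 2)*(q^3 - 5*q^2 + 3*q + 9) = (q - 2)*(q + 1)*(q^2 - 6*q + 9) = (q - 3)*(q - 2)*(q + 1)*(q - 3)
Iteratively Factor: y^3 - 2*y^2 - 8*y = (y - 4)*(y^2 + 2*y) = (y - 4)*(y + 2)*(y)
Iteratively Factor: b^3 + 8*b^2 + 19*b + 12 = (b + 1)*(b^2 + 7*b + 12) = (b + 1)*(b + 4)*(b + 3)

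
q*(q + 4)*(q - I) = q^3 + 4*q^2 - I*q^2 - 4*I*q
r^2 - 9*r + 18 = (r - 6)*(r - 3)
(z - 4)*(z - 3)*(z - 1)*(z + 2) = z^4 - 6*z^3 + 3*z^2 + 26*z - 24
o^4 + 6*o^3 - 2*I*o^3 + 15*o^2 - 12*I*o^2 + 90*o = o*(o + 6)*(o - 5*I)*(o + 3*I)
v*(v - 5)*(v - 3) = v^3 - 8*v^2 + 15*v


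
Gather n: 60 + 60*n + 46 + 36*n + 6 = 96*n + 112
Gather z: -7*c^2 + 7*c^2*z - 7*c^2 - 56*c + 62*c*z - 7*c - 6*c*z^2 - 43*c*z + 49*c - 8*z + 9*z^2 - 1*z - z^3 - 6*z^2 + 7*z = -14*c^2 - 14*c - z^3 + z^2*(3 - 6*c) + z*(7*c^2 + 19*c - 2)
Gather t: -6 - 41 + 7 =-40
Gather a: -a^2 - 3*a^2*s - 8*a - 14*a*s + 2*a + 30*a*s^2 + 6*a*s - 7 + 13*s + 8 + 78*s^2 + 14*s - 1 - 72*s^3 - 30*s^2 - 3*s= a^2*(-3*s - 1) + a*(30*s^2 - 8*s - 6) - 72*s^3 + 48*s^2 + 24*s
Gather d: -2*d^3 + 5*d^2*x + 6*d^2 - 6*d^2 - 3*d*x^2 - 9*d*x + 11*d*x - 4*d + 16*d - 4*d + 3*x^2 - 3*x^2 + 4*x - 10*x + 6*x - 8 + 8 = -2*d^3 + 5*d^2*x + d*(-3*x^2 + 2*x + 8)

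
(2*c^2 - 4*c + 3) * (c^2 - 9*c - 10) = 2*c^4 - 22*c^3 + 19*c^2 + 13*c - 30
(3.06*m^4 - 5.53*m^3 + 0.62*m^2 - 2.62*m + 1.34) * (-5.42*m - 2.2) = -16.5852*m^5 + 23.2406*m^4 + 8.8056*m^3 + 12.8364*m^2 - 1.4988*m - 2.948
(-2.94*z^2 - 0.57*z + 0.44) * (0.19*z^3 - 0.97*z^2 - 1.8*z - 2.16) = -0.5586*z^5 + 2.7435*z^4 + 5.9285*z^3 + 6.9496*z^2 + 0.4392*z - 0.9504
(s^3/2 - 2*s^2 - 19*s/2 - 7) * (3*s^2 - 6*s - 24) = 3*s^5/2 - 9*s^4 - 57*s^3/2 + 84*s^2 + 270*s + 168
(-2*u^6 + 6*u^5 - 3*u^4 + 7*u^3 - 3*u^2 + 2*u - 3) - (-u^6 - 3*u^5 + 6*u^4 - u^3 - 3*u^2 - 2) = -u^6 + 9*u^5 - 9*u^4 + 8*u^3 + 2*u - 1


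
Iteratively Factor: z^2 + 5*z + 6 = (z + 3)*(z + 2)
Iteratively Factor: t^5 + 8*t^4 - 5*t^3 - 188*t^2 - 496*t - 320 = (t + 1)*(t^4 + 7*t^3 - 12*t^2 - 176*t - 320) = (t + 1)*(t + 4)*(t^3 + 3*t^2 - 24*t - 80) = (t + 1)*(t + 4)^2*(t^2 - t - 20) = (t + 1)*(t + 4)^3*(t - 5)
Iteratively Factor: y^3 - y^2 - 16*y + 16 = (y + 4)*(y^2 - 5*y + 4) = (y - 4)*(y + 4)*(y - 1)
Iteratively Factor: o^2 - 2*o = (o - 2)*(o)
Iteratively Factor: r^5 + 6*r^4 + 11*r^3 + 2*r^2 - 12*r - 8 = (r + 2)*(r^4 + 4*r^3 + 3*r^2 - 4*r - 4) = (r + 2)^2*(r^3 + 2*r^2 - r - 2) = (r - 1)*(r + 2)^2*(r^2 + 3*r + 2) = (r - 1)*(r + 2)^3*(r + 1)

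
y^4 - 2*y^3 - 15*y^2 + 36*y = y*(y - 3)^2*(y + 4)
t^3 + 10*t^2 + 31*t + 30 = (t + 2)*(t + 3)*(t + 5)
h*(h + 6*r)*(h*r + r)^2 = h^4*r^2 + 6*h^3*r^3 + 2*h^3*r^2 + 12*h^2*r^3 + h^2*r^2 + 6*h*r^3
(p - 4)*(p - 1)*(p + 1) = p^3 - 4*p^2 - p + 4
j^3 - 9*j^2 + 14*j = j*(j - 7)*(j - 2)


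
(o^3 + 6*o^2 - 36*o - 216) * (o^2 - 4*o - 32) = o^5 + 2*o^4 - 92*o^3 - 264*o^2 + 2016*o + 6912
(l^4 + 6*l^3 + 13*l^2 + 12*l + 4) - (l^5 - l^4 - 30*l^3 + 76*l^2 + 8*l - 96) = -l^5 + 2*l^4 + 36*l^3 - 63*l^2 + 4*l + 100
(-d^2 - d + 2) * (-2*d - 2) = 2*d^3 + 4*d^2 - 2*d - 4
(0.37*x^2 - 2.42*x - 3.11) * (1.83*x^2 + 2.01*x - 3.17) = 0.6771*x^4 - 3.6849*x^3 - 11.7284*x^2 + 1.4203*x + 9.8587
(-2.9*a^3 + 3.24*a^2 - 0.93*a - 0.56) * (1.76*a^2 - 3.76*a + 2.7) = -5.104*a^5 + 16.6064*a^4 - 21.6492*a^3 + 11.2592*a^2 - 0.4054*a - 1.512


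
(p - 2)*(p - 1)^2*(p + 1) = p^4 - 3*p^3 + p^2 + 3*p - 2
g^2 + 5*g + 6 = (g + 2)*(g + 3)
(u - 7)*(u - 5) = u^2 - 12*u + 35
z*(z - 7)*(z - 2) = z^3 - 9*z^2 + 14*z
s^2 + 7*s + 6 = (s + 1)*(s + 6)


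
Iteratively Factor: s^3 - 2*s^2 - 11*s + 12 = (s - 4)*(s^2 + 2*s - 3) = (s - 4)*(s - 1)*(s + 3)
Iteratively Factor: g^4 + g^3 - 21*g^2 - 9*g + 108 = (g - 3)*(g^3 + 4*g^2 - 9*g - 36) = (g - 3)*(g + 4)*(g^2 - 9) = (g - 3)*(g + 3)*(g + 4)*(g - 3)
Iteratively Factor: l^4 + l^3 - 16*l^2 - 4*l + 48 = (l + 4)*(l^3 - 3*l^2 - 4*l + 12) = (l - 2)*(l + 4)*(l^2 - l - 6) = (l - 2)*(l + 2)*(l + 4)*(l - 3)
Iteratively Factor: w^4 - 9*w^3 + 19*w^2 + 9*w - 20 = (w - 4)*(w^3 - 5*w^2 - w + 5) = (w - 5)*(w - 4)*(w^2 - 1) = (w - 5)*(w - 4)*(w - 1)*(w + 1)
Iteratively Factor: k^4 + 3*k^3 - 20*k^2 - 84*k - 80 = (k + 2)*(k^3 + k^2 - 22*k - 40) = (k + 2)^2*(k^2 - k - 20) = (k - 5)*(k + 2)^2*(k + 4)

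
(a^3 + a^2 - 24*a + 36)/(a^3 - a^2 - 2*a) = (a^2 + 3*a - 18)/(a*(a + 1))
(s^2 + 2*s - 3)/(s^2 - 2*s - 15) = (s - 1)/(s - 5)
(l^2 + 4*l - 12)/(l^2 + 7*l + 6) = (l - 2)/(l + 1)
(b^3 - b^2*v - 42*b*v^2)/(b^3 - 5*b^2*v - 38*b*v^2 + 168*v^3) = b/(b - 4*v)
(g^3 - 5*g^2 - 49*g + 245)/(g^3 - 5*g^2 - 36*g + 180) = (g^2 - 49)/(g^2 - 36)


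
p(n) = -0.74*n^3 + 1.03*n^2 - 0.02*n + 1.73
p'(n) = -2.22*n^2 + 2.06*n - 0.02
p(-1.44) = 6.10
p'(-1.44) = -7.59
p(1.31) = 1.81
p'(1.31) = -1.13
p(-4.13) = 71.51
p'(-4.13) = -46.39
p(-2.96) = 30.01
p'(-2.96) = -25.57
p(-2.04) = 12.34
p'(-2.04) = -13.46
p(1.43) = 1.64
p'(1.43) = -1.61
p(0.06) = 1.73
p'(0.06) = 0.10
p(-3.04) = 32.10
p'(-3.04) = -26.80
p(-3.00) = 31.04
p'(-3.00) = -26.18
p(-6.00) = 198.77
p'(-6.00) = -92.30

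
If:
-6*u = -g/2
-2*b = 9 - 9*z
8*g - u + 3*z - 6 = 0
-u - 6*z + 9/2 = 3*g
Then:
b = -169/68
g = 10/17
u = 5/102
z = 137/306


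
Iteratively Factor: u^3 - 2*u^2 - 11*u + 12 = (u - 1)*(u^2 - u - 12) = (u - 4)*(u - 1)*(u + 3)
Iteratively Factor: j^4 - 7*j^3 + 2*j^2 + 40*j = (j)*(j^3 - 7*j^2 + 2*j + 40) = j*(j - 5)*(j^2 - 2*j - 8) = j*(j - 5)*(j - 4)*(j + 2)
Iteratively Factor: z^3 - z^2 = (z)*(z^2 - z) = z*(z - 1)*(z)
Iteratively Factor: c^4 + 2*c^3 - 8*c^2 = (c + 4)*(c^3 - 2*c^2) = c*(c + 4)*(c^2 - 2*c) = c*(c - 2)*(c + 4)*(c)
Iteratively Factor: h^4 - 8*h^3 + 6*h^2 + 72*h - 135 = (h - 3)*(h^3 - 5*h^2 - 9*h + 45) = (h - 3)^2*(h^2 - 2*h - 15) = (h - 3)^2*(h + 3)*(h - 5)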